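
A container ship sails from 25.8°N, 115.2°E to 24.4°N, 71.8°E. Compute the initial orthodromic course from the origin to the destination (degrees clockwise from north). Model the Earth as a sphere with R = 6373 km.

N = sin Δλ·cos φ₂ = -0.6257;  D = cos φ₁ sin φ₂ − sin φ₁ cos φ₂ cos Δλ = +0.0839
initial course = atan2(N, D) = 277.64°

277.6°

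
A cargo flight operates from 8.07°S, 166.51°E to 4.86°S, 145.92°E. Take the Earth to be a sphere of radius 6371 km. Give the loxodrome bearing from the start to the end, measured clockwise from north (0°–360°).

278.9°

Meridional parts: M(φ₁)=-0.1413, M(φ₂)=-0.0849 → ΔM = +0.0564;  Δλ = -0.3594 rad
tan C = Δλ / ΔM = -6.3727 → C = 278.92°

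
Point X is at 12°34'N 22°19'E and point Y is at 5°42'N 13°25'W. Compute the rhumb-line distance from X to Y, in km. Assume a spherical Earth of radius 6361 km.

3988 km

Δψ = ln[tan(π/4+φ₂/2)/tan(π/4+φ₁/2)] = -0.1215;  Δφ = -0.1198 rad,  Δλ = -0.6237 rad
q = Δφ/Δψ = 0.9867
d = R·√(Δφ² + q²Δλ²) = 6361·0.62693 = 3988 km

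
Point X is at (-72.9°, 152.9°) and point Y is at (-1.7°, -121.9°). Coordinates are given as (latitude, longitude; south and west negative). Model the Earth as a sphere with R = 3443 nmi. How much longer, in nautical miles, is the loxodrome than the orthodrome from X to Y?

Great circle: cos σ = sin φ₁ sin φ₂ + cos φ₁ cos φ₂ cos Δλ,  σ = 1.5178 rad → d_gc = 5225.9 nmi
Rhumb line: Δψ = +1.8652, q = Δφ/Δψ = 0.6663, d_rh = R√(Δφ²+q²Δλ²) = 5471.9 nmi
Excess = 5471.9 − 5225.9 = 246.0 ≈ 246 nmi

246 nmi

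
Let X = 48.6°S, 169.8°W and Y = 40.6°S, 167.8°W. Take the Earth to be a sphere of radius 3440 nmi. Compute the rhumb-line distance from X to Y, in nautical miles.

Rhumb course C = atan2(Δλ, Δψ) with Δψ = ln[tan(π/4+φ₂/2)/tan(π/4+φ₁/2)] = +0.1966, Δλ = +0.0349 → C = 10.07°
d = R·|Δφ| / |cos C| = 3440·0.13963 / 0.98460 = 488 nmi

488 nmi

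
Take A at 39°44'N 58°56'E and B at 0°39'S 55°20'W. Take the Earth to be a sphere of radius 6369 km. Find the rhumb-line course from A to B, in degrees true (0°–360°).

Δψ = ln[tan(π/4+φ₂/2)/tan(π/4+φ₁/2)] = -0.7682
Δλ = -1.9943 rad (taken the short way round)
course = atan2(Δλ, Δψ) = 248.93°

248.9°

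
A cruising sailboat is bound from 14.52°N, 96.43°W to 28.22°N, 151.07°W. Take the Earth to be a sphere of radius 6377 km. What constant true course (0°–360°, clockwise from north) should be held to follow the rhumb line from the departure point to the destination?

285.1°

Δψ = ln[tan(π/4+φ₂/2)/tan(π/4+φ₁/2)] = +0.2576
Δλ = -0.9536 rad (taken the short way round)
course = atan2(Δλ, Δψ) = 285.11°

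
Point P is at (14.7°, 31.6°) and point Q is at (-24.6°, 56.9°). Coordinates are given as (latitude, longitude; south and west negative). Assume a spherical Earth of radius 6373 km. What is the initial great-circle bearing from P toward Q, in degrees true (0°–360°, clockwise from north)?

θ = atan2( sin Δλ·cos φ₂ ,  cos φ₁ sin φ₂ − sin φ₁ cos φ₂ cos Δλ )
  = atan2(+0.3886, -0.6113) = 147.56°

147.6°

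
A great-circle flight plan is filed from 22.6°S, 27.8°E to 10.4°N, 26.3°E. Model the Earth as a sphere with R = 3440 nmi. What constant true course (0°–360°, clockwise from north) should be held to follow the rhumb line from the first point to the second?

357.4°

Meridional parts: M(φ₁)=-0.4051, M(φ₂)=+0.1825 → ΔM = +0.5876;  Δλ = -0.0262 rad
tan C = Δλ / ΔM = -0.0446 → C = 357.45°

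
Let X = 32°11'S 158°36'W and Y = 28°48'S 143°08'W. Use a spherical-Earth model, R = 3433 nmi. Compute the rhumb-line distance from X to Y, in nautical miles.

824 nmi

Rhumb course C = atan2(Δλ, Δψ) with Δψ = ln[tan(π/4+φ₂/2)/tan(π/4+φ₁/2)] = +0.0685, Δλ = +0.2699 → C = 75.75°
d = R·|Δφ| / |cos C| = 3433·0.05905 / 0.24611 = 824 nmi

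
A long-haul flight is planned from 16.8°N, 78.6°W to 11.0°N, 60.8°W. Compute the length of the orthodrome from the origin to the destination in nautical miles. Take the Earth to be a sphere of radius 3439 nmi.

1093 nmi

cos σ = sin φ₁ sin φ₂ + cos φ₁ cos φ₂ cos Δλ
      = sin(16.80°)sin(11.00°) + cos(16.80°)cos(11.00°)cos(17.80°) = 0.9499
σ = 18.214° → d = Rσ = 3439·0.31790 = 1093 nmi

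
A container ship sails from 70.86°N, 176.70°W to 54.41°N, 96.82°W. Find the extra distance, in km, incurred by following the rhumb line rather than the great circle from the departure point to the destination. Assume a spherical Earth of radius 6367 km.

282 km

Great circle: cos σ = sin φ₁ sin φ₂ + cos φ₁ cos φ₂ cos Δλ,  σ = 0.6405 rad → d_gc = 4078.3 km
Rhumb line: Δψ = -0.6438, q = Δφ/Δψ = 0.4459, d_rh = R√(Δφ²+q²Δλ²) = 4360.2 km
Excess = 4360.2 − 4078.3 = 281.9 ≈ 282 km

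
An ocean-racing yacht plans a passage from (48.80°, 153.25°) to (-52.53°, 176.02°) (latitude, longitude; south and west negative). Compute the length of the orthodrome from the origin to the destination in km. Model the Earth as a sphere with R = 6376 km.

Haversine: a = sin²(Δφ/2)+cos φ₁ cos φ₂ sin²(Δλ/2) = 0.61384;  σ = 2·atan2(√a,√(1−a))
σ = 103.161° → d = Rσ = 6376·1.80050 = 11480 km

11480 km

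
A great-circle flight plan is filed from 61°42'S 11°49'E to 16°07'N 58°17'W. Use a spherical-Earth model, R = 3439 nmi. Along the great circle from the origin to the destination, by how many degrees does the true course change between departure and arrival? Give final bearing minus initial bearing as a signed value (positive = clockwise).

At departure: θ₁ = atan2(sin Δλ cos φ₂, cos φ₁ sin φ₂ − sin φ₁ cos φ₂ cos Δλ) = 294.91°
At arrival: θ₂ = atan2(sin Δλ cos φ₁, −cos φ₂ sin φ₁ + sin φ₂ cos φ₁ cos Δλ) = 333.41°
Δθ = θ₂ − θ₁ = +38.5°

+38.5°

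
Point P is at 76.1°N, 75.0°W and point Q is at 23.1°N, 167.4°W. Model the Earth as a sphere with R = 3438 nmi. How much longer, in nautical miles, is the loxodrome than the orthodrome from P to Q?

304 nmi

Great circle: cos σ = sin φ₁ sin φ₂ + cos φ₁ cos φ₂ cos Δλ,  σ = 1.1901 rad → d_gc = 4091.5 nmi
Rhumb line: Δψ = -1.6900, q = Δφ/Δψ = 0.5474, d_rh = R√(Δφ²+q²Δλ²) = 4395.9 nmi
Excess = 4395.9 − 4091.5 = 304.4 ≈ 304 nmi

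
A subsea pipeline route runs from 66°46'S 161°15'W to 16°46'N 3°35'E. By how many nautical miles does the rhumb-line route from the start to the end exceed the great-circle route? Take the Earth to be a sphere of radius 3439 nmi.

Great circle: cos σ = sin φ₁ sin φ₂ + cos φ₁ cos φ₂ cos Δλ,  σ = 2.2519 rad → d_gc = 7744.2 nmi
Rhumb line: Δψ = +1.8789, q = Δφ/Δψ = 0.7760, d_rh = R√(Δφ²+q²Δλ²) = 9169.3 nmi
Excess = 9169.3 − 7744.2 = 1425.1 ≈ 1425 nmi

1425 nmi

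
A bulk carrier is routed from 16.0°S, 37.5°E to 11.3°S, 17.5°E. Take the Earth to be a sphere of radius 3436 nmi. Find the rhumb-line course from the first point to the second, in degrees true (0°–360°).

Meridional parts: M(φ₁)=-0.2830, M(φ₂)=-0.1985 → ΔM = +0.0844;  Δλ = -0.3491 rad
tan C = Δλ / ΔM = -4.1338 → C = 283.60°

283.6°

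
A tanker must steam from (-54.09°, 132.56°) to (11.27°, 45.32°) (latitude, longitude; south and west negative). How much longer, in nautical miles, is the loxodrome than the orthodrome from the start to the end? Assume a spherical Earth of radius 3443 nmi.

124 nmi

Great circle: cos σ = sin φ₁ sin φ₂ + cos φ₁ cos φ₂ cos Δλ,  σ = 1.7018 rad → d_gc = 5859.2 nmi
Rhumb line: Δψ = +1.3248, q = Δφ/Δψ = 0.8611, d_rh = R√(Δφ²+q²Δλ²) = 5983.5 nmi
Excess = 5983.5 − 5859.2 = 124.3 ≈ 124 nmi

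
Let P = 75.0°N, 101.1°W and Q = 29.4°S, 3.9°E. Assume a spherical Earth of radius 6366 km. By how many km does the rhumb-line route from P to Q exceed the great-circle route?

682 km

Great circle: cos σ = sin φ₁ sin φ₂ + cos φ₁ cos φ₂ cos Δλ,  σ = 2.1324 rad → d_gc = 13574.80 km
Rhumb line: Δψ = -2.5648, q = Δφ/Δψ = 0.7104, d_rh = R√(Δφ²+q²Δλ²) = 14256.33 km
Excess = 14256.33 − 13574.80 = 681.53 ≈ 682 km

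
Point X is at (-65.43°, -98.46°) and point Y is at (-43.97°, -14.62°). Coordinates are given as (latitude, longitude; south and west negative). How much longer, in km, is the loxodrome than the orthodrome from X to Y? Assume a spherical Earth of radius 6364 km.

359 km

Great circle: cos σ = sin φ₁ sin φ₂ + cos φ₁ cos φ₂ cos Δλ,  σ = 0.8453 rad → d_gc = 5379.3 km
Rhumb line: Δψ = +0.6682, q = Δφ/Δψ = 0.5605, d_rh = R√(Δφ²+q²Δλ²) = 5738.5 km
Excess = 5738.5 − 5379.3 = 359.2 ≈ 359 km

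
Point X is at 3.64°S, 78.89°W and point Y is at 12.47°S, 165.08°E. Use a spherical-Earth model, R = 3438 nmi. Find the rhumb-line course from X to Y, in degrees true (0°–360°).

Δψ = ln[tan(π/4+φ₂/2)/tan(π/4+φ₁/2)] = -0.1558
Δλ = -2.0251 rad (taken the short way round)
course = atan2(Δλ, Δψ) = 265.60°

265.6°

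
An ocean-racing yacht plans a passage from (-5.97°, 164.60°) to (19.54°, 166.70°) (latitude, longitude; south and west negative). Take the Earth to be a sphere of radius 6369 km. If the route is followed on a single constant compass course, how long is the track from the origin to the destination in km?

2845 km

Rhumb course C = atan2(Δλ, Δψ) with Δψ = ln[tan(π/4+φ₂/2)/tan(π/4+φ₁/2)] = +0.4522, Δλ = +0.0367 → C = 4.63°
d = R·|Δφ| / |cos C| = 6369·0.44523 / 0.99673 = 2845 km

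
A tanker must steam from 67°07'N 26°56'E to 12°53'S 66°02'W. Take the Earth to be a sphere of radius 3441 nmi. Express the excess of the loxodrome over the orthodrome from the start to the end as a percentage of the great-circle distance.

3.9%

Great circle: σ = 1.7978 rad → d_gc = Rσ = 6186.2 nmi
Rhumb: Δφ = -1.3963, Δλ = -1.6226, Δψ = -1.8243, q = Δφ/Δψ = 0.7654 → d_rh = R√(Δφ²+q²Δλ²) = 6429.9 nmi
Excess = (6429.9 − 6186.2) / 6186.2 = 243.7 / 6186.2 = 3.94% ≈ 3.9%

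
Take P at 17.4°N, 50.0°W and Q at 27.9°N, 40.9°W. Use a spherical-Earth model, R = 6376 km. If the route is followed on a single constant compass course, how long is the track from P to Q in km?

Δψ = ln[tan(π/4+φ₂/2)/tan(π/4+φ₁/2)] = +0.1990;  Δφ = +0.1833 rad,  Δλ = +0.1588 rad
q = Δφ/Δψ = 0.9211
d = R·√(Δφ² + q²Δλ²) = 6376·0.23449 = 1495 km

1495 km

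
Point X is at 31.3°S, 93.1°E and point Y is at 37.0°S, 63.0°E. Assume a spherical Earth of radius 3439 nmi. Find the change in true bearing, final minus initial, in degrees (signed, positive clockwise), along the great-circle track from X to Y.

At departure: θ₁ = atan2(sin Δλ cos φ₂, cos φ₁ sin φ₂ − sin φ₁ cos φ₂ cos Δλ) = 248.81°
At arrival: θ₂ = atan2(sin Δλ cos φ₁, −cos φ₂ sin φ₁ + sin φ₂ cos φ₁ cos Δλ) = 266.00°
Δθ = θ₂ − θ₁ = +17.2°

+17.2°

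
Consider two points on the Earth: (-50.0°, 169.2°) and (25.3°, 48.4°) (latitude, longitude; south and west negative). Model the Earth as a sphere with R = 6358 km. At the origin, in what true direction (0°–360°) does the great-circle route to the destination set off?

θ = atan2( sin Δλ·cos φ₂ ,  cos φ₁ sin φ₂ − sin φ₁ cos φ₂ cos Δλ )
  = atan2(-0.7766, -0.0799) = 264.12°

264.1°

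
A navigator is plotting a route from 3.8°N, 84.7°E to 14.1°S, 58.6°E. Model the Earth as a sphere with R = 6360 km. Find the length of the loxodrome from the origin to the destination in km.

3494 km

Rhumb course C = atan2(Δλ, Δψ) with Δψ = ln[tan(π/4+φ₂/2)/tan(π/4+φ₁/2)] = -0.3150, Δλ = -0.4555 → C = 235.34°
d = R·|Δφ| / |cos C| = 6360·0.31241 / 0.56874 = 3494 km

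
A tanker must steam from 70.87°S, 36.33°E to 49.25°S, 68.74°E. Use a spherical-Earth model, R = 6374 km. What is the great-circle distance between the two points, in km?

Haversine: a = sin²(Δφ/2)+cos φ₁ cos φ₂ sin²(Δλ/2) = 0.05184;  σ = 2·atan2(√a,√(1−a))
σ = 26.321° → d = Rσ = 6374·0.45938 = 2928 km

2928 km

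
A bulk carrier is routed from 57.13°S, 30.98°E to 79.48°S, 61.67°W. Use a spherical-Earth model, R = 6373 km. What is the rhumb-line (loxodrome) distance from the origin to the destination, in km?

4254 km

Rhumb course C = atan2(Δλ, Δψ) with Δψ = ln[tan(π/4+φ₂/2)/tan(π/4+φ₁/2)] = -1.1644, Δλ = -1.6170 → C = 234.24°
d = R·|Δφ| / |cos C| = 6373·0.39008 / 0.58436 = 4254 km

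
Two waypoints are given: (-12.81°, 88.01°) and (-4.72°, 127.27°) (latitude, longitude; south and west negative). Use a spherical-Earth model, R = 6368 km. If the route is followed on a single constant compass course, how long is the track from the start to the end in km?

4402 km

Rhumb course C = atan2(Δλ, Δψ) with Δψ = ln[tan(π/4+φ₂/2)/tan(π/4+φ₁/2)] = +0.1430, Δλ = +0.6852 → C = 78.21°
d = R·|Δφ| / |cos C| = 6368·0.14120 / 0.20428 = 4402 km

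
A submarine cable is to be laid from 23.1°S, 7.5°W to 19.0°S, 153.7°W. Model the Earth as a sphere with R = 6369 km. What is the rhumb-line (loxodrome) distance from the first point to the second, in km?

15170 km

Δψ = ln[tan(π/4+φ₂/2)/tan(π/4+φ₁/2)] = +0.0767;  Δφ = +0.0716 rad,  Δλ = -2.5517 rad
q = Δφ/Δψ = 0.9330
d = R·√(Δφ² + q²Δλ²) = 6369·2.38181 = 15170 km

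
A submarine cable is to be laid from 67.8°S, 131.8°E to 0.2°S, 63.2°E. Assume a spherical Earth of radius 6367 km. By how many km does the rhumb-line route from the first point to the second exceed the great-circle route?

Great circle: cos σ = sin φ₁ sin φ₂ + cos φ₁ cos φ₂ cos Δλ,  σ = 1.4292 rad → d_gc = 9099.9 km
Rhumb line: Δψ = +1.6252, q = Δφ/Δψ = 0.7260, d_rh = R√(Δφ²+q²Δλ²) = 9330.6 km
Excess = 9330.6 − 9099.9 = 230.7 ≈ 231 km

231 km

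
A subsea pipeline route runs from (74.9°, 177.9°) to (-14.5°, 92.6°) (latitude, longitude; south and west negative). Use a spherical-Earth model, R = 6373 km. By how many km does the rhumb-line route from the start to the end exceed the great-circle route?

Great circle: cos σ = sin φ₁ sin φ₂ + cos φ₁ cos φ₂ cos Δλ,  σ = 1.7937 rad → d_gc = 11431.3 km
Rhumb line: Δψ = -2.2767, q = Δφ/Δψ = 0.6853, d_rh = R√(Δφ²+q²Δλ²) = 11881.3 km
Excess = 11881.3 − 11431.3 = 450.0 ≈ 450 km

450 km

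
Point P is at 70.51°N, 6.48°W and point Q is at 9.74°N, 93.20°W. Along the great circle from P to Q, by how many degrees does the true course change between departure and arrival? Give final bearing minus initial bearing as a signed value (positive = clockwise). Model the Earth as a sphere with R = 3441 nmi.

-70.4°

Initial bearing θ₁ = atan2(sin Δλ cos φ₂, cos φ₁ sin φ₂ − sin φ₁ cos φ₂ cos Δλ) = 270.19°
Final bearing θ₂ = (initial bearing from the destination back to the start) + 180° = 199.79°
Δθ = θ₂ − θ₁ = -70.4°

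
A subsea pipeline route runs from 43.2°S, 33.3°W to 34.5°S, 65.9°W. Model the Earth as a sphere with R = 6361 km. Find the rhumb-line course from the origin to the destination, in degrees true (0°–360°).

289.0°

Meridional parts: M(φ₁)=-0.8376, M(φ₂)=-0.6422 → ΔM = +0.1954;  Δλ = -0.5690 rad
tan C = Δλ / ΔM = -2.9118 → C = 288.95°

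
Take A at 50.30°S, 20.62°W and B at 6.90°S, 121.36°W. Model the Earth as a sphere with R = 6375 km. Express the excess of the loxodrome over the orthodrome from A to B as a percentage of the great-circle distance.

4.3%

Great circle: σ = 1.5965 rad → d_gc = Rσ = 10177.9 km
Rhumb: Δφ = +0.7575, Δλ = -1.7582, Δψ = +0.8981, q = Δφ/Δψ = 0.8434 → d_rh = R√(Δφ²+q²Δλ²) = 10615.3 km
Excess = (10615.3 − 10177.9) / 10177.9 = 437.4 / 10177.9 = 4.30% ≈ 4.3%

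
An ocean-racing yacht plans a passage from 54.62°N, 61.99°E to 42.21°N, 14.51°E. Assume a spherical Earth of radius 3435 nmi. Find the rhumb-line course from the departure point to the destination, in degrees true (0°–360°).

248.4°

Meridional parts: M(φ₁)=+1.1427, M(φ₂)=+0.8141 → ΔM = -0.3286;  Δλ = -0.8287 rad
tan C = Δλ / ΔM = +2.5217 → C = 248.37°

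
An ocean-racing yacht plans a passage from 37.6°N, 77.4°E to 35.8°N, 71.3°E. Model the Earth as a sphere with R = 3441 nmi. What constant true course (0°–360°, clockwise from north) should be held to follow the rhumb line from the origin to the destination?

249.8°

Meridional parts: M(φ₁)=+0.7092, M(φ₂)=+0.6700 → ΔM = -0.0392;  Δλ = -0.1065 rad
tan C = Δλ / ΔM = +2.7169 → C = 249.79°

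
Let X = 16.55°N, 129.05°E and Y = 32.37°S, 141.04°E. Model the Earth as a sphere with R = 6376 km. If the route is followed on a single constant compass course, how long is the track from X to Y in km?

Δψ = ln[tan(π/4+φ₂/2)/tan(π/4+φ₁/2)] = -0.8906;  Δφ = -0.8538 rad,  Δλ = +0.2093 rad
q = Δφ/Δψ = 0.9587
d = R·√(Δφ² + q²Δλ²) = 6376·0.87707 = 5592 km

5592 km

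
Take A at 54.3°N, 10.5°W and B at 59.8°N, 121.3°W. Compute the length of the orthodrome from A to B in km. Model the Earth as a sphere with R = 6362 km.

5918 km

Haversine: a = sin²(Δφ/2)+cos φ₁ cos φ₂ sin²(Δλ/2) = 0.20119;  σ = 2·atan2(√a,√(1−a))
σ = 53.300° → d = Rσ = 6362·0.93026 = 5918 km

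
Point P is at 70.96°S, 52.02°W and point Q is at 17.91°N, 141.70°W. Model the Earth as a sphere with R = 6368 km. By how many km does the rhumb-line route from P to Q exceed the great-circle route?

442 km

Great circle: cos σ = sin φ₁ sin φ₂ + cos φ₁ cos φ₂ cos Δλ,  σ = 1.8639 rad → d_gc = 11869.6 km
Rhumb line: Δψ = +2.1034, q = Δφ/Δψ = 0.7374, d_rh = R√(Δφ²+q²Δλ²) = 12311.9 km
Excess = 12311.9 − 11869.6 = 442.3 ≈ 442 km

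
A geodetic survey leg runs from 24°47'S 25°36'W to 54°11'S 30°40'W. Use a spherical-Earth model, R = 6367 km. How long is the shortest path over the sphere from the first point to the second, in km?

3294 km

cos σ = sin φ₁ sin φ₂ + cos φ₁ cos φ₂ cos Δλ
      = sin(-24.78°)sin(-54.18°) + cos(-24.78°)cos(-54.18°)cos(-5.07°) = 0.8691
σ = 29.641° → d = Rσ = 6367·0.51734 = 3294 km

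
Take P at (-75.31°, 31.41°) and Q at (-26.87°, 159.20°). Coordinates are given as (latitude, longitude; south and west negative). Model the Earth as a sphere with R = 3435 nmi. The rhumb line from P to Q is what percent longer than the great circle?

Great circle: σ = 1.2676 rad → d_gc = Rσ = 4354.2 nmi
Rhumb: Δφ = +0.8454, Δλ = +2.2304, Δψ = +1.5615, q = Δφ/Δψ = 0.5414 → d_rh = R√(Δφ²+q²Δλ²) = 5063.5 nmi
Excess = (5063.5 − 4354.2) / 4354.2 = 709.3 / 4354.2 = 16.29% ≈ 16.3%

16.3%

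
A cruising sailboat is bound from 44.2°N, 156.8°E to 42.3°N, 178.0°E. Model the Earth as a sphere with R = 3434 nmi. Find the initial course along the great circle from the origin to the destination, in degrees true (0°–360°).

89.6°

N = sin Δλ·cos φ₂ = +0.2675;  D = cos φ₁ sin φ₂ − sin φ₁ cos φ₂ cos Δλ = +0.0017
initial course = atan2(N, D) = 89.63°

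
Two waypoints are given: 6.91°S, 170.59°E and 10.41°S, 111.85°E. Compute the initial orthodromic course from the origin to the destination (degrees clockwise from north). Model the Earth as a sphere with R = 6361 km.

N = sin Δλ·cos φ₂ = -0.8408;  D = cos φ₁ sin φ₂ − sin φ₁ cos φ₂ cos Δλ = -0.1180
initial course = atan2(N, D) = 262.01°

262.0°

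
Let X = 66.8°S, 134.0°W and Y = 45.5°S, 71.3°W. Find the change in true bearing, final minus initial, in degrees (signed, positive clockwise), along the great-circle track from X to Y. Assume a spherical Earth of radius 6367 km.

-54.5°

Initial bearing θ₁ = atan2(sin Δλ cos φ₂, cos φ₁ sin φ₂ − sin φ₁ cos φ₂ cos Δλ) = 88.67°
Final bearing θ₂ = (initial bearing from the destination back to the start) + 180° = 34.19°
Δθ = θ₂ − θ₁ = -54.5°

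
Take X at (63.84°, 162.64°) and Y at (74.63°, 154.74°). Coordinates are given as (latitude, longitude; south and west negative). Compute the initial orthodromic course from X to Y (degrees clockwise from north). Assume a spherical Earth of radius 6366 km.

349.1°

θ = atan2( sin Δλ·cos φ₂ ,  cos φ₁ sin φ₂ − sin φ₁ cos φ₂ cos Δλ )
  = atan2(-0.0364, +0.1895) = 349.12°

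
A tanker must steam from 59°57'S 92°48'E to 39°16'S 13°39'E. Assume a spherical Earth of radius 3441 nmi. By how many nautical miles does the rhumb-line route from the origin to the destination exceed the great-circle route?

Great circle: cos σ = sin φ₁ sin φ₂ + cos φ₁ cos φ₂ cos Δλ,  σ = 0.9010 rad → d_gc = 3100.3 nmi
Rhumb line: Δψ = +0.5689, q = Δφ/Δψ = 0.6345, d_rh = R√(Δφ²+q²Δλ²) = 3262.0 nmi
Excess = 3262.0 − 3100.3 = 161.7 ≈ 162 nmi

162 nmi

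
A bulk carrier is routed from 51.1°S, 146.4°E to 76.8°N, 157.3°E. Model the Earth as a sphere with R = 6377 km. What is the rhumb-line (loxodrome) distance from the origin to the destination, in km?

Δψ = ln[tan(π/4+φ₂/2)/tan(π/4+φ₁/2)] = +3.1976;  Δφ = +2.2323 rad,  Δλ = +0.1902 rad
q = Δφ/Δψ = 0.6981
d = R·√(Δφ² + q²Δλ²) = 6377·2.23622 = 14260 km

14260 km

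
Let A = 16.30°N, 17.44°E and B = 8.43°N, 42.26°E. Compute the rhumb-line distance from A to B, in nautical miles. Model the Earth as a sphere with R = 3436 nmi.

1527 nmi

Δψ = ln[tan(π/4+φ₂/2)/tan(π/4+φ₁/2)] = -0.1407;  Δφ = -0.1374 rad,  Δλ = +0.4332 rad
q = Δφ/Δψ = 0.9760
d = R·√(Δφ² + q²Δλ²) = 3436·0.44453 = 1527 nmi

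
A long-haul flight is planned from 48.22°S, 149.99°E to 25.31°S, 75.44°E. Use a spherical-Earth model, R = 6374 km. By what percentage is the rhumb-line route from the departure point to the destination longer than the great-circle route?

Great circle: σ = 1.0710 rad → d_gc = Rσ = 6826.5 km
Rhumb: Δφ = +0.3999, Δλ = -1.3011, Δψ = +0.5064, q = Δφ/Δψ = 0.7897 → d_rh = R√(Δφ²+q²Δλ²) = 7027.5 km
Excess = (7027.5 − 6826.5) / 6826.5 = 201.0 / 6826.5 = 2.94% ≈ 2.9%

2.9%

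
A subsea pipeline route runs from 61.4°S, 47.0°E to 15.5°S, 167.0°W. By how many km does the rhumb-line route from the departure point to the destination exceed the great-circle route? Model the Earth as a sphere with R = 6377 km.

Great circle: cos σ = sin φ₁ sin φ₂ + cos φ₁ cos φ₂ cos Δλ,  σ = 1.7191 rad → d_gc = 10962.89 km
Rhumb line: Δψ = +1.0930, q = Δφ/Δψ = 0.7329, d_rh = R√(Δφ²+q²Δλ²) = 12959.44 km
Excess = 12959.44 − 10962.89 = 1996.55 ≈ 1997 km

1997 km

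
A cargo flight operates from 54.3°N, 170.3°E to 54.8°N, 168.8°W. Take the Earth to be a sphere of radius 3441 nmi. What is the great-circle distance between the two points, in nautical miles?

726 nmi

Haversine: a = sin²(Δφ/2)+cos φ₁ cos φ₂ sin²(Δλ/2) = 0.01108;  σ = 2·atan2(√a,√(1−a))
σ = 12.087° → d = Rσ = 3441·0.21096 = 726 nmi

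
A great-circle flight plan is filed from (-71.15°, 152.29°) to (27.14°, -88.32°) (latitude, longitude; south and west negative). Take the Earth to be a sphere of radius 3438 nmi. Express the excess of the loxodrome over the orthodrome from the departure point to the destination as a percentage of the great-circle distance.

6.4%

Great circle: σ = 2.1807 rad → d_gc = Rσ = 7497.3 nmi
Rhumb: Δφ = +1.7155, Δλ = +2.0837, Δψ = +2.2882, q = Δφ/Δψ = 0.7497 → d_rh = R√(Δφ²+q²Δλ²) = 7976.8 nmi
Excess = (7976.8 − 7497.3) / 7497.3 = 479.5 / 7497.3 = 6.40% ≈ 6.4%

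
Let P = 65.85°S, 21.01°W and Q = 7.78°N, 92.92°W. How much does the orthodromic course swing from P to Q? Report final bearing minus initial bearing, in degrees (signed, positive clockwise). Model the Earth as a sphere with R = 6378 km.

Initial bearing θ₁ = atan2(sin Δλ cos φ₂, cos φ₁ sin φ₂ − sin φ₁ cos φ₂ cos Δλ) = 289.64°
Final bearing θ₂ = (initial bearing from the destination back to the start) + 180° = 337.11°
Δθ = θ₂ − θ₁ = +47.5°

+47.5°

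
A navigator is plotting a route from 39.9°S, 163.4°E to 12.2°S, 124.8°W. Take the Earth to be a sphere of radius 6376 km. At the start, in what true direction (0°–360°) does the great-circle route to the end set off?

N = sin Δλ·cos φ₂ = +0.9285;  D = cos φ₁ sin φ₂ − sin φ₁ cos φ₂ cos Δλ = +0.0337
initial course = atan2(N, D) = 87.92°

87.9°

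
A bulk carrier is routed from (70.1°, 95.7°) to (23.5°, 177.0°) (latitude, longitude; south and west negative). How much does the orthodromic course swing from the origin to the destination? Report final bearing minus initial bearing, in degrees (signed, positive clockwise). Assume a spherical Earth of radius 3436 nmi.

+68.5°

At departure: θ₁ = atan2(sin Δλ cos φ₂, cos φ₁ sin φ₂ − sin φ₁ cos φ₂ cos Δλ) = 89.67°
At arrival: θ₂ = atan2(sin Δλ cos φ₁, −cos φ₂ sin φ₁ + sin φ₂ cos φ₁ cos Δλ) = 158.21°
Δθ = θ₂ − θ₁ = +68.5°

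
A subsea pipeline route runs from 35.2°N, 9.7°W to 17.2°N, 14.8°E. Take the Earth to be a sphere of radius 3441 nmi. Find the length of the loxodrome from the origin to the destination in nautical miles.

1700 nmi

Rhumb course C = atan2(Δλ, Δψ) with Δψ = ln[tan(π/4+φ₂/2)/tan(π/4+φ₁/2)] = -0.3523, Δλ = +0.4276 → C = 129.48°
d = R·|Δφ| / |cos C| = 3441·0.31416 / 0.63587 = 1700 nmi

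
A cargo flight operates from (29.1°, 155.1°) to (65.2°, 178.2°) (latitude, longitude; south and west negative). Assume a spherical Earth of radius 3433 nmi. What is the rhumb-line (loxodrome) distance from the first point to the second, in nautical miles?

2338 nmi

Rhumb course C = atan2(Δλ, Δψ) with Δψ = ln[tan(π/4+φ₂/2)/tan(π/4+φ₁/2)] = +0.9835, Δλ = +0.4032 → C = 22.29°
d = R·|Δφ| / |cos C| = 3433·0.63006 / 0.92527 = 2338 nmi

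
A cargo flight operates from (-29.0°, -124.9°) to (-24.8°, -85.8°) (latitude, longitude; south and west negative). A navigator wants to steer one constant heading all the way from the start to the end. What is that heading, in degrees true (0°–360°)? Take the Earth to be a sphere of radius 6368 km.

Δψ = ln[tan(π/4+φ₂/2)/tan(π/4+φ₁/2)] = +0.0822
Δλ = +0.6824 rad (taken the short way round)
course = atan2(Δλ, Δψ) = 83.13°

83.1°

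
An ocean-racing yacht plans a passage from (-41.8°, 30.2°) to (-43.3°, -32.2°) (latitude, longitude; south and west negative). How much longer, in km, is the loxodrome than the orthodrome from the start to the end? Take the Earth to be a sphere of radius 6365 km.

Great circle: cos σ = sin φ₁ sin φ₂ + cos φ₁ cos φ₂ cos Δλ,  σ = 0.7835 rad → d_gc = 4986.7 km
Rhumb line: Δψ = -0.0355, q = Δφ/Δψ = 0.7366, d_rh = R√(Δφ²+q²Δλ²) = 5109.1 km
Excess = 5109.1 − 4986.7 = 122.4 ≈ 122 km

122 km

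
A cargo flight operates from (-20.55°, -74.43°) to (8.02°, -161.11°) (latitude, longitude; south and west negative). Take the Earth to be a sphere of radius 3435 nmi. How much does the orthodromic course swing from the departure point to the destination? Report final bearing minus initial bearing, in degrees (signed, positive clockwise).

At departure: θ₁ = atan2(sin Δλ cos φ₂, cos φ₁ sin φ₂ − sin φ₁ cos φ₂ cos Δλ) = 278.67°
At arrival: θ₂ = atan2(sin Δλ cos φ₁, −cos φ₂ sin φ₁ + sin φ₂ cos φ₁ cos Δλ) = 290.80°
Δθ = θ₂ − θ₁ = +12.1°

+12.1°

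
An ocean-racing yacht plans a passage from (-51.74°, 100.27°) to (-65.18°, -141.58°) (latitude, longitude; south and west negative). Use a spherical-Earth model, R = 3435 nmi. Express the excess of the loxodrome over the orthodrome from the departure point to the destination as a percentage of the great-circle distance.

15.8%

Great circle: σ = 0.9397 rad → d_gc = Rσ = 3227.8 nmi
Rhumb: Δφ = -0.2346, Δλ = +2.0621, Δψ = -0.4551, q = Δφ/Δψ = 0.5154 → d_rh = R√(Δφ²+q²Δλ²) = 3738.8 nmi
Excess = (3738.8 − 3227.8) / 3227.8 = 511.0 / 3227.8 = 15.83% ≈ 15.8%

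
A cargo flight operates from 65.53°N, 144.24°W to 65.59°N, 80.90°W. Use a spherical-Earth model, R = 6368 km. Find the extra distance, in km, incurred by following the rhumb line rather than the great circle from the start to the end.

Great circle: cos σ = sin φ₁ sin φ₂ + cos φ₁ cos φ₂ cos Δλ,  σ = 0.4379 rad → d_gc = 2788.8 km
Rhumb line: Δψ = +0.0025, q = Δφ/Δψ = 0.4137, d_rh = R√(Δφ²+q²Δλ²) = 2912.6 km
Excess = 2912.6 − 2788.8 = 123.8 ≈ 124 km

124 km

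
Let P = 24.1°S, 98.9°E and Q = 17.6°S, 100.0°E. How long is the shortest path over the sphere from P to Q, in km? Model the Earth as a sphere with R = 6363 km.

Haversine: a = sin²(Δφ/2)+cos φ₁ cos φ₂ sin²(Δλ/2) = 0.00329;  σ = 2·atan2(√a,√(1−a))
σ = 6.581° → d = Rσ = 6363·0.11485 = 731 km

731 km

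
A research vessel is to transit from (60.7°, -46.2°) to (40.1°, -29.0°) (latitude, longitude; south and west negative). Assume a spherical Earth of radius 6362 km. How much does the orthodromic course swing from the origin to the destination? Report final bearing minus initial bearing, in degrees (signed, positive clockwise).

+13.5°

At departure: θ₁ = atan2(sin Δλ cos φ₂, cos φ₁ sin φ₂ − sin φ₁ cos φ₂ cos Δλ) = 144.91°
At arrival: θ₂ = atan2(sin Δλ cos φ₁, −cos φ₂ sin φ₁ + sin φ₂ cos φ₁ cos Δλ) = 158.42°
Δθ = θ₂ − θ₁ = +13.5°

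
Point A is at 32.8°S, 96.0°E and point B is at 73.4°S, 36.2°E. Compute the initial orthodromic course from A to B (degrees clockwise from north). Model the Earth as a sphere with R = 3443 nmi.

θ = atan2( sin Δλ·cos φ₂ ,  cos φ₁ sin φ₂ − sin φ₁ cos φ₂ cos Δλ )
  = atan2(-0.2469, -0.7277) = 198.74°

198.7°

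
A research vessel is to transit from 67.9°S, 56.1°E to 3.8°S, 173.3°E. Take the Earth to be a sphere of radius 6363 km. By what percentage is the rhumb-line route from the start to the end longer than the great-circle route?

9.4%

Great circle: σ = 1.6812 rad → d_gc = Rσ = 10697.5 km
Rhumb: Δφ = +1.1188, Δλ = +2.0455, Δψ = +1.5669, q = Δφ/Δψ = 0.7140 → d_rh = R√(Δφ²+q²Δλ²) = 11706.2 km
Excess = (11706.2 − 10697.5) / 10697.5 = 1008.7 / 10697.5 = 9.43% ≈ 9.4%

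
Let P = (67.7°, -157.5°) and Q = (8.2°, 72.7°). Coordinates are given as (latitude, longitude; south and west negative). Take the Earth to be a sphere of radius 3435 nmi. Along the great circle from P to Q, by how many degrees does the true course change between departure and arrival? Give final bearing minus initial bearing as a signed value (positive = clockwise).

At departure: θ₁ = atan2(sin Δλ cos φ₂, cos φ₁ sin φ₂ − sin φ₁ cos φ₂ cos Δλ) = 310.10°
At arrival: θ₂ = atan2(sin Δλ cos φ₁, −cos φ₂ sin φ₁ + sin φ₂ cos φ₁ cos Δλ) = 197.05°
Δθ = θ₂ − θ₁ = -113.0°

-113.0°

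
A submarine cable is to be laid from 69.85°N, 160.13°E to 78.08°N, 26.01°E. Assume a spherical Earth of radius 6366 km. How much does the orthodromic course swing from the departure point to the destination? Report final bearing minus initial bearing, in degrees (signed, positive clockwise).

-132.6°

Initial bearing θ₁ = atan2(sin Δλ cos φ₂, cos φ₁ sin φ₂ − sin φ₁ cos φ₂ cos Δλ) = 342.56°
Final bearing θ₂ = (initial bearing from the destination back to the start) + 180° = 209.99°
Δθ = θ₂ − θ₁ = -132.6°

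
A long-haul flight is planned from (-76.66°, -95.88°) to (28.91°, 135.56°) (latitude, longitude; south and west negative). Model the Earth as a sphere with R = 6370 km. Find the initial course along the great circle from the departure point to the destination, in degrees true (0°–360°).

238.5°

N = sin Δλ·cos φ₂ = -0.6845;  D = cos φ₁ sin φ₂ − sin φ₁ cos φ₂ cos Δλ = -0.4194
initial course = atan2(N, D) = 238.50°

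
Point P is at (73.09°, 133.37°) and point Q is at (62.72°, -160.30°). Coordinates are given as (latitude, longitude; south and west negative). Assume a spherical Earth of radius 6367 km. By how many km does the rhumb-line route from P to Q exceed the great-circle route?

141 km

Great circle: cos σ = sin φ₁ sin φ₂ + cos φ₁ cos φ₂ cos Δλ,  σ = 0.4421 rad → d_gc = 2814.6 km
Rhumb line: Δψ = -0.4901, q = Δφ/Δψ = 0.3693, d_rh = R√(Δφ²+q²Δλ²) = 2955.9 km
Excess = 2955.9 − 2814.6 = 141.3 ≈ 141 km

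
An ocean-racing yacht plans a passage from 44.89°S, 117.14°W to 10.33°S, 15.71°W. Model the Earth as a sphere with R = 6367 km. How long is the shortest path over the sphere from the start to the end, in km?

10075 km

Haversine: a = sin²(Δφ/2)+cos φ₁ cos φ₂ sin²(Δλ/2) = 0.50578;  σ = 2·atan2(√a,√(1−a))
σ = 90.663° → d = Rσ = 6367·1.58236 = 10075 km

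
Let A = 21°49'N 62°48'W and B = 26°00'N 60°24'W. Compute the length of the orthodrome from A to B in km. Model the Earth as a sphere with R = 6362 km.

524 km

Haversine: a = sin²(Δφ/2)+cos φ₁ cos φ₂ sin²(Δλ/2) = 0.00170;  σ = 2·atan2(√a,√(1−a))
σ = 4.723° → d = Rσ = 6362·0.08244 = 524 km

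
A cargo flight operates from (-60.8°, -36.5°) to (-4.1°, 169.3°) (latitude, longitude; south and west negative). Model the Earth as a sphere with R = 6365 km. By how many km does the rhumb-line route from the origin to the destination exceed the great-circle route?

Great circle: cos σ = sin φ₁ sin φ₂ + cos φ₁ cos φ₂ cos Δλ,  σ = 1.9559 rad → d_gc = 12449.6 km
Rhumb line: Δψ = +1.2736, q = Δφ/Δψ = 0.7770, d_rh = R√(Δφ²+q²Δλ²) = 14725.4 km
Excess = 14725.4 − 12449.6 = 2275.8 ≈ 2276 km

2276 km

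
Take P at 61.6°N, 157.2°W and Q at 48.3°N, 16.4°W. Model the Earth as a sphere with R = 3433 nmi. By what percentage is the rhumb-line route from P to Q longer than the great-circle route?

23.3%

Great circle: σ = 1.1466 rad → d_gc = Rσ = 3936.3 nmi
Rhumb: Δφ = -0.2321, Δλ = +2.4574, Δψ = -0.4089, q = Δφ/Δψ = 0.5677 → d_rh = R√(Δφ²+q²Δλ²) = 4855.1 nmi
Excess = (4855.1 − 3936.3) / 3936.3 = 918.8 / 3936.3 = 23.34% ≈ 23.3%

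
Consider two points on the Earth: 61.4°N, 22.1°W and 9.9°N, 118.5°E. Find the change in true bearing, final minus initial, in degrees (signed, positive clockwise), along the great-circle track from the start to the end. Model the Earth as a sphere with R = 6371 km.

+122.1°

At departure: θ₁ = atan2(sin Δλ cos φ₂, cos φ₁ sin φ₂ − sin φ₁ cos φ₂ cos Δλ) = 39.79°
At arrival: θ₂ = atan2(sin Δλ cos φ₁, −cos φ₂ sin φ₁ + sin φ₂ cos φ₁ cos Δλ) = 161.88°
Δθ = θ₂ − θ₁ = +122.1°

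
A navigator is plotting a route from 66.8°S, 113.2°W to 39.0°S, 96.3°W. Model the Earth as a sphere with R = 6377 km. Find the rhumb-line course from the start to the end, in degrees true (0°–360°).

Δψ = ln[tan(π/4+φ₂/2)/tan(π/4+φ₁/2)] = +0.8431
Δλ = +0.2950 rad (taken the short way round)
course = atan2(Δλ, Δψ) = 19.28°

19.3°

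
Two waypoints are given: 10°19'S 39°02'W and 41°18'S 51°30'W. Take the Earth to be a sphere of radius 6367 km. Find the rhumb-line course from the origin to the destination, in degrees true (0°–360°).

199.6°

Meridional parts: M(φ₁)=-0.1810, M(φ₂)=-0.7928 → ΔM = -0.6118;  Δλ = -0.2176 rad
tan C = Δλ / ΔM = +0.3557 → C = 199.58°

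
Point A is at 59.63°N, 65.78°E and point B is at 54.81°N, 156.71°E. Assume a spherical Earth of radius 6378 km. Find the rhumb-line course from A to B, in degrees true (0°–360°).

Δψ = ln[tan(π/4+φ₂/2)/tan(π/4+φ₁/2)] = -0.1556
Δλ = +1.5870 rad (taken the short way round)
course = atan2(Δλ, Δψ) = 95.60°

95.6°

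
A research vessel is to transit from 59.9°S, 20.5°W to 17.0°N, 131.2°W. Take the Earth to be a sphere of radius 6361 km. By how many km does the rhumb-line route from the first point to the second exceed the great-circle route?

547 km

Great circle: cos σ = sin φ₁ sin φ₂ + cos φ₁ cos φ₂ cos Δλ,  σ = 2.0070 rad → d_gc = 12766.3 km
Rhumb line: Δψ = +1.6146, q = Δφ/Δψ = 0.8312, d_rh = R√(Δφ²+q²Δλ²) = 13313.7 km
Excess = 13313.7 − 12766.3 = 547.4 ≈ 547 km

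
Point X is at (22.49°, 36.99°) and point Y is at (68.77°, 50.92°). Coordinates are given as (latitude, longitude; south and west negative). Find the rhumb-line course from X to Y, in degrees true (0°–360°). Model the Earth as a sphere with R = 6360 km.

Δψ = ln[tan(π/4+φ₂/2)/tan(π/4+φ₁/2)] = +1.2714
Δλ = +0.2431 rad (taken the short way round)
course = atan2(Δλ, Δψ) = 10.83°

10.8°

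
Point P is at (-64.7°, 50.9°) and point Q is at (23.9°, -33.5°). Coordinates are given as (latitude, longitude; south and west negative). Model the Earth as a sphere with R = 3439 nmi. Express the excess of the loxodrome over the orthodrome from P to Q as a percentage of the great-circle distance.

Great circle: σ = 1.9051 rad → d_gc = Rσ = 6551.8 nmi
Rhumb: Δφ = +1.5464, Δλ = -1.4731, Δψ = +1.9239, q = Δφ/Δψ = 0.8038 → d_rh = R√(Δφ²+q²Δλ²) = 6697.7 nmi
Excess = (6697.7 − 6551.8) / 6551.8 = 145.9 / 6551.8 = 2.23% ≈ 2.2%

2.2%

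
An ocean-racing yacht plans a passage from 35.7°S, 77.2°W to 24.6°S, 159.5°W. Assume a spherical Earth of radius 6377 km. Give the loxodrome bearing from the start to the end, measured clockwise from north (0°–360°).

Meridional parts: M(φ₁)=-0.6678, M(φ₂)=-0.4432 → ΔM = +0.2246;  Δλ = -1.4364 rad
tan C = Δλ / ΔM = -6.3945 → C = 278.89°

278.9°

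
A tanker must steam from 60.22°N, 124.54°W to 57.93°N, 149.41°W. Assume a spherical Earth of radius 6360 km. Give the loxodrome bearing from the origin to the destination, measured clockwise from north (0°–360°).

Meridional parts: M(φ₁)=+1.3247, M(φ₂)=+1.2469 → ΔM = -0.0778;  Δλ = -0.4341 rad
tan C = Δλ / ΔM = +5.5788 → C = 259.84°

259.8°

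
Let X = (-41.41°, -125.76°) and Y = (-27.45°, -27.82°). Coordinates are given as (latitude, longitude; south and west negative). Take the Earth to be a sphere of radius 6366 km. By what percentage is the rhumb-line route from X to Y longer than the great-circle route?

Great circle: σ = 1.3562 rad → d_gc = Rσ = 8633.5 km
Rhumb: Δφ = +0.2436, Δλ = +1.7094, Δψ = +0.2968, q = Δφ/Δψ = 0.8208 → d_rh = R√(Δφ²+q²Δλ²) = 9066.0 km
Excess = (9066.0 − 8633.5) / 8633.5 = 432.5 / 8633.5 = 5.01% ≈ 5.0%

5.0%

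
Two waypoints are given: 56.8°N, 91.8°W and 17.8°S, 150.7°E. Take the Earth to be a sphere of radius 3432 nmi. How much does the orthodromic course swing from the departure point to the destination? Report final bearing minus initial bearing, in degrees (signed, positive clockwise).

At departure: θ₁ = atan2(sin Δλ cos φ₂, cos φ₁ sin φ₂ − sin φ₁ cos φ₂ cos Δλ) = 283.35°
At arrival: θ₂ = atan2(sin Δλ cos φ₁, −cos φ₂ sin φ₁ + sin φ₂ cos φ₁ cos Δλ) = 214.02°
Δθ = θ₂ − θ₁ = -69.3°

-69.3°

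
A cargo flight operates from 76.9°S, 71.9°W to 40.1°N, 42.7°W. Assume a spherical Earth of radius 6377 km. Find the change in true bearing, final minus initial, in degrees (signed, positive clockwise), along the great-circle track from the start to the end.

-17.9°

At departure: θ₁ = atan2(sin Δλ cos φ₂, cos φ₁ sin φ₂ − sin φ₁ cos φ₂ cos Δλ) = 25.11°
At arrival: θ₂ = atan2(sin Δλ cos φ₁, −cos φ₂ sin φ₁ + sin φ₂ cos φ₁ cos Δλ) = 7.22°
Δθ = θ₂ − θ₁ = -17.9°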